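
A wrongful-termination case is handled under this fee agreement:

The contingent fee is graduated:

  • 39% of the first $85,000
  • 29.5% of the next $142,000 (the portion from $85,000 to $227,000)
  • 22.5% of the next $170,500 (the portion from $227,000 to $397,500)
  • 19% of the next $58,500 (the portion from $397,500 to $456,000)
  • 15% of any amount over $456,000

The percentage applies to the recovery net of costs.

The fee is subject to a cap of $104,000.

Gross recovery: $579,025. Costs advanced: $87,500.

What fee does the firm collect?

$104,000.00

Fee base (net of costs): $579,025 − $87,500 = $491,525
First $85,000 at 39% = $33,150.00
Next $142,000 at 29.5% = $41,890.00
Next $170,500 at 22.5% = $38,362.50
Next $58,500 at 19% = $11,115.00
Remaining $35,525 at 15% = $5,328.75
Fee: $33,150.00 + $41,890.00 + $38,362.50 + $11,115.00 + $5,328.75 = $129,846.25
$129,846.25 exceeds the $104,000 cap, so the fee is capped at $104,000.00.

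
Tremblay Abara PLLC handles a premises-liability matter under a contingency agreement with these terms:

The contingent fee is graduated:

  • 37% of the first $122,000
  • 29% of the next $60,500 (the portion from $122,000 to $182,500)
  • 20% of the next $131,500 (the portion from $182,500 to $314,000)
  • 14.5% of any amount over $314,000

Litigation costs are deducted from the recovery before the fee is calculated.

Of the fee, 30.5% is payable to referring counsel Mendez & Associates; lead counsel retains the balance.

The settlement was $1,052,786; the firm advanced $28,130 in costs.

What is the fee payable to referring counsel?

Fee base (net of costs): $1,052,786 − $28,130 = $1,024,656
First $122,000 at 37% = $45,140.00
Next $60,500 at 29% = $17,545.00
Next $131,500 at 20% = $26,300.00
Remaining $710,656 at 14.5% = $103,045.12
Fee: $45,140.00 + $17,545.00 + $26,300.00 + $103,045.12 = $192,030.12
Referral share: 30.5% of $192,030.12 = $58,569.19; lead counsel retains $192,030.12 − $58,569.19 = $133,460.93.

$58,569.19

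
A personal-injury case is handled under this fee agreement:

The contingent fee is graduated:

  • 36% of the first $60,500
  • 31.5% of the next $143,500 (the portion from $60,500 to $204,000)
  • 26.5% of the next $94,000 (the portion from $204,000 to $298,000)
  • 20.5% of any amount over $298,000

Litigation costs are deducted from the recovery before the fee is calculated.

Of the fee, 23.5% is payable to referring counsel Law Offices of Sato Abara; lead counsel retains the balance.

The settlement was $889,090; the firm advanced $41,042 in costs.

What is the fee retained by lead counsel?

$156,559.04

Fee base (net of costs): $889,090 − $41,042 = $848,048
First $60,500 at 36% = $21,780.00
Next $143,500 at 31.5% = $45,202.50
Next $94,000 at 26.5% = $24,910.00
Remaining $550,048 at 20.5% = $112,759.84
Fee: $21,780.00 + $45,202.50 + $24,910.00 + $112,759.84 = $204,652.34
Referral share: 23.5% of $204,652.34 = $48,093.30; lead counsel retains $204,652.34 − $48,093.30 = $156,559.04.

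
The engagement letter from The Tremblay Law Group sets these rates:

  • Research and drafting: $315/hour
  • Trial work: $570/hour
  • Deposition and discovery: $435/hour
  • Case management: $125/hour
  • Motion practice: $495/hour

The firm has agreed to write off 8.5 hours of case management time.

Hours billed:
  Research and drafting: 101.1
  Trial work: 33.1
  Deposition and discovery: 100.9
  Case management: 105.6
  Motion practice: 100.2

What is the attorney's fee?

Research and drafting: 101.1 × $315 = $31,846.50
Trial work: 33.1 × $570 = $18,867.00
Deposition and discovery: 100.9 × $435 = $43,891.50
Case management: 105.6 × $125 = $13,200.00
Motion practice: 100.2 × $495 = $49,599.00
Subtotal: $157,404.00
Write-off: 8.5 × $125 = $1,062.50
Total: $157,404.00 − $1,062.50 = $156,341.50

$156,341.50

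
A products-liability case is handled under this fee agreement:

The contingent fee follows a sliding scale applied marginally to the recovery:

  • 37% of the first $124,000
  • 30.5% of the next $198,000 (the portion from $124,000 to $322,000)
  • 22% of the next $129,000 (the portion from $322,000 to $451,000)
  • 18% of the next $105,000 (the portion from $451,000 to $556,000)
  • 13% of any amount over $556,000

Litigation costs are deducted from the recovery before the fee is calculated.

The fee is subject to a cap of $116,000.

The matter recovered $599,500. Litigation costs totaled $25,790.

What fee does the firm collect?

Fee base (net of costs): $599,500 − $25,790 = $573,710
First $124,000 at 37% = $45,880.00
Next $198,000 at 30.5% = $60,390.00
Next $129,000 at 22% = $28,380.00
Next $105,000 at 18% = $18,900.00
Remaining $17,710 at 13% = $2,302.30
Fee: $45,880.00 + $60,390.00 + $28,380.00 + $18,900.00 + $2,302.30 = $155,852.30
$155,852.30 exceeds the $116,000 cap, so the fee is capped at $116,000.00.

$116,000.00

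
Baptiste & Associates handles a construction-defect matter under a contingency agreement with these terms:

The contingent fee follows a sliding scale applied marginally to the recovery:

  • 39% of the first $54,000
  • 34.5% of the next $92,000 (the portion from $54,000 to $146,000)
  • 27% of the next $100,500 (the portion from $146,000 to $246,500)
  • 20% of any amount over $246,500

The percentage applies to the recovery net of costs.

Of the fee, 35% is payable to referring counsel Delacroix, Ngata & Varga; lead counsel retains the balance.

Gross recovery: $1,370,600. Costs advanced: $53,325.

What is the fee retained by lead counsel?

Fee base (net of costs): $1,370,600 − $53,325 = $1,317,275
First $54,000 at 39% = $21,060.00
Next $92,000 at 34.5% = $31,740.00
Next $100,500 at 27% = $27,135.00
Remaining $1,070,775 at 20% = $214,155.00
Fee: $21,060.00 + $31,740.00 + $27,135.00 + $214,155.00 = $294,090.00
Referral share: 35% of $294,090.00 = $102,931.50; lead counsel retains $294,090.00 − $102,931.50 = $191,158.50.

$191,158.50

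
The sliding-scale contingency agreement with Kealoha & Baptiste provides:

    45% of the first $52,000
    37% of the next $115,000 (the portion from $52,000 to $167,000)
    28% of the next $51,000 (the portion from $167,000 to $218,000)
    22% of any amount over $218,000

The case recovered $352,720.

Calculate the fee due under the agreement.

First $52,000 at 45% = $23,400.00
Next $115,000 at 37% = $42,550.00
Next $51,000 at 28% = $14,280.00
Remaining $134,720 at 22% = $29,638.40
Fee: $23,400.00 + $42,550.00 + $14,280.00 + $29,638.40 = $109,868.40

$109,868.40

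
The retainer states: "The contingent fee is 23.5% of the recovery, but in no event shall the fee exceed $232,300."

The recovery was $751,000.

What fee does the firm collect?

23.5% of $751,000 = $176,485.00
That is under the $232,300 cap.

$176,485.00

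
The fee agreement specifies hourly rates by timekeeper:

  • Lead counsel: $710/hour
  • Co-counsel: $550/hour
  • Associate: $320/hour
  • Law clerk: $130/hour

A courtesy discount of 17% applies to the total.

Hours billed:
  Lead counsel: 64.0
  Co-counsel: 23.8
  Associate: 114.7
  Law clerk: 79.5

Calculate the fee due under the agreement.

$87,622.27

Lead counsel: 64.0 × $710 = $45,440.00
Co-counsel: 23.8 × $550 = $13,090.00
Associate: 114.7 × $320 = $36,704.00
Law clerk: 79.5 × $130 = $10,335.00
Subtotal: $105,569.00
Less 17% discount: −$17,946.73
Total: $105,569.00 − $17,946.73 = $87,622.27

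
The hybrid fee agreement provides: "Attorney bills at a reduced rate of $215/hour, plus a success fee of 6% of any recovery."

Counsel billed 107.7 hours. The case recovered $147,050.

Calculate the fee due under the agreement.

Hourly: 107.7 × $215 = $23,155.50
Success fee: 6% of $147,050 = $8,823.00
Total: $23,155.50 + $8,823.00 = $31,978.50

$31,978.50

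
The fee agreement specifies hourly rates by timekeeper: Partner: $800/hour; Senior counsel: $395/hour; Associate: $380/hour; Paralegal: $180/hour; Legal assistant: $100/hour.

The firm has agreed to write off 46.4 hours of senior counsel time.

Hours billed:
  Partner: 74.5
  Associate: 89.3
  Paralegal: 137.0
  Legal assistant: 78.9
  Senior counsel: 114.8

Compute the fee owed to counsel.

$153,102.00

Partner: 74.5 × $800 = $59,600.00
Senior counsel: 114.8 × $395 = $45,346.00
Associate: 89.3 × $380 = $33,934.00
Paralegal: 137.0 × $180 = $24,660.00
Legal assistant: 78.9 × $100 = $7,890.00
Subtotal: $171,430.00
Write-off: 46.4 × $395 = $18,328.00
Total: $171,430.00 − $18,328.00 = $153,102.00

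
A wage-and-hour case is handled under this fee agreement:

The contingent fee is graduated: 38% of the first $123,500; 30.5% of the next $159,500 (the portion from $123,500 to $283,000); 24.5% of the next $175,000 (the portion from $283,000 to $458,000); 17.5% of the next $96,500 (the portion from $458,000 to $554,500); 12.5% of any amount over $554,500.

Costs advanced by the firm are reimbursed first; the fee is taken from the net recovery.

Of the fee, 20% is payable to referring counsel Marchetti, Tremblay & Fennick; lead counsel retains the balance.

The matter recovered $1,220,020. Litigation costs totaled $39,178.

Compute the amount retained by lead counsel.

$186,906.20

Fee base (net of costs): $1,220,020 − $39,178 = $1,180,842
First $123,500 at 38% = $46,930.00
Next $159,500 at 30.5% = $48,647.50
Next $175,000 at 24.5% = $42,875.00
Next $96,500 at 17.5% = $16,887.50
Remaining $626,342 at 12.5% = $78,292.75
Fee: $46,930.00 + $48,647.50 + $42,875.00 + $16,887.50 + $78,292.75 = $233,632.75
Referral share: 20% of $233,632.75 = $46,726.55; lead counsel retains $233,632.75 − $46,726.55 = $186,906.20.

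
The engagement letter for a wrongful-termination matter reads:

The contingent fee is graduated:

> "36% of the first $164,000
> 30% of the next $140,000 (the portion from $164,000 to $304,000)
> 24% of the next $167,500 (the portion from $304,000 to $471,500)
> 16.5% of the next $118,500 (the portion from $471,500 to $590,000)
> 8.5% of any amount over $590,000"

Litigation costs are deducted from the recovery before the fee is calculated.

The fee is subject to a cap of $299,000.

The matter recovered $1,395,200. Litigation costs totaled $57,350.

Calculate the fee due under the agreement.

$224,359.75

Fee base (net of costs): $1,395,200 − $57,350 = $1,337,850
First $164,000 at 36% = $59,040.00
Next $140,000 at 30% = $42,000.00
Next $167,500 at 24% = $40,200.00
Next $118,500 at 16.5% = $19,552.50
Remaining $747,850 at 8.5% = $63,567.25
Fee: $59,040.00 + $42,000.00 + $40,200.00 + $19,552.50 + $63,567.25 = $224,359.75
$224,359.75 is under the $299,000 cap.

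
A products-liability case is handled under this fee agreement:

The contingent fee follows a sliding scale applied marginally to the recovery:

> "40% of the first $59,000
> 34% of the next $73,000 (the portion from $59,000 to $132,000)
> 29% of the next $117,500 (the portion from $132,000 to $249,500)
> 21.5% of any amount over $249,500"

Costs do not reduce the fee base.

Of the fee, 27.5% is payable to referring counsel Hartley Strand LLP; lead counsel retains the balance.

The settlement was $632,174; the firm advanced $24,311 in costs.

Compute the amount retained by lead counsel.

Fee base is the gross recovery, $632,174; costs are reimbursed separately.
First $59,000 at 40% = $23,600.00
Next $73,000 at 34% = $24,820.00
Next $117,500 at 29% = $34,075.00
Remaining $382,674 at 21.5% = $82,274.91
Fee: $23,600.00 + $24,820.00 + $34,075.00 + $82,274.91 = $164,769.91
Referral share: 27.5% of $164,769.91 = $45,311.73; lead counsel retains $164,769.91 − $45,311.73 = $119,458.18.

$119,458.18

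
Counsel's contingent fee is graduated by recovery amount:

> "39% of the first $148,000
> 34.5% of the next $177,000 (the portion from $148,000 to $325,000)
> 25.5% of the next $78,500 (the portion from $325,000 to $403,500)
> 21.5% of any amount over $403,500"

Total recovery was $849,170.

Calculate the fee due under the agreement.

First $148,000 at 39% = $57,720.00
Next $177,000 at 34.5% = $61,065.00
Next $78,500 at 25.5% = $20,017.50
Remaining $445,670 at 21.5% = $95,819.05
Fee: $57,720.00 + $61,065.00 + $20,017.50 + $95,819.05 = $234,621.55

$234,621.55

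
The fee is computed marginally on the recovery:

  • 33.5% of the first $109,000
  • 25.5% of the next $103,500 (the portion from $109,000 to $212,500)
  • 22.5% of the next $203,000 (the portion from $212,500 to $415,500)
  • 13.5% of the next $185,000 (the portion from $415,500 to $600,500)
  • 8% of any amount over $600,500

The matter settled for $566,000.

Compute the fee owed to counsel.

$128,900.00

First $109,000 at 33.5% = $36,515.00
Next $103,500 at 25.5% = $26,392.50
Next $203,000 at 22.5% = $45,675.00
Remaining $150,500 at 13.5% = $20,317.50
Fee: $36,515.00 + $26,392.50 + $45,675.00 + $20,317.50 = $128,900.00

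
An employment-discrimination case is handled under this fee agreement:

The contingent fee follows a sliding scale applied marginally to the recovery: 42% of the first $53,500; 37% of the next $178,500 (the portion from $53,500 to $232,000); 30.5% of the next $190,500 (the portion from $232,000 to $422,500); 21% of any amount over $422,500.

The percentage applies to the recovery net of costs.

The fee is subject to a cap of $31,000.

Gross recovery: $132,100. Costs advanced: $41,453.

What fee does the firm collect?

$31,000.00

Fee base (net of costs): $132,100 − $41,453 = $90,647
First $53,500 at 42% = $22,470.00
Remaining $37,147 at 37% = $13,744.39
Fee: $22,470.00 + $13,744.39 = $36,214.39
$36,214.39 exceeds the $31,000 cap, so the fee is capped at $31,000.00.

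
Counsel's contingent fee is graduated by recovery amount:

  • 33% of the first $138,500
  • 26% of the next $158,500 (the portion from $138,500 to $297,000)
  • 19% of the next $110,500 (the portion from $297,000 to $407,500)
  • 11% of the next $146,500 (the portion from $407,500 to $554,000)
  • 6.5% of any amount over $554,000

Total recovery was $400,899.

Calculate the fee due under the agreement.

$106,655.81

First $138,500 at 33% = $45,705.00
Next $158,500 at 26% = $41,210.00
Remaining $103,899 at 19% = $19,740.81
Fee: $45,705.00 + $41,210.00 + $19,740.81 = $106,655.81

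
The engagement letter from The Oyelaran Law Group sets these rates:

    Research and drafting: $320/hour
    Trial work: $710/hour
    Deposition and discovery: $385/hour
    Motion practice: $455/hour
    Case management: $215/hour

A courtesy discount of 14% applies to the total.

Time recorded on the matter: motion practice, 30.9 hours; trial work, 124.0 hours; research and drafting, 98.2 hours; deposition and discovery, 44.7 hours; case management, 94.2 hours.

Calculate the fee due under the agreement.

Research and drafting: 98.2 × $320 = $31,424.00
Trial work: 124.0 × $710 = $88,040.00
Deposition and discovery: 44.7 × $385 = $17,209.50
Motion practice: 30.9 × $455 = $14,059.50
Case management: 94.2 × $215 = $20,253.00
Subtotal: $170,986.00
Less 14% discount: −$23,938.04
Total: $170,986.00 − $23,938.04 = $147,047.96

$147,047.96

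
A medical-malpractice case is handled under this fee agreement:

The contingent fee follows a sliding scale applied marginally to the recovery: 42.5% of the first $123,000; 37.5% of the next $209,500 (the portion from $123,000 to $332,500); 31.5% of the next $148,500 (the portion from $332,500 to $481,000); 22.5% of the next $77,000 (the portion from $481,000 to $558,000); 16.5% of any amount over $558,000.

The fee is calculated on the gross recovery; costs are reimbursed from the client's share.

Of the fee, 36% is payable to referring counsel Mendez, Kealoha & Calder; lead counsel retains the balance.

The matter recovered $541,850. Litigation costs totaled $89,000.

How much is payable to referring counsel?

$68,870.25

Fee base is the gross recovery, $541,850; costs are reimbursed separately.
First $123,000 at 42.5% = $52,275.00
Next $209,500 at 37.5% = $78,562.50
Next $148,500 at 31.5% = $46,777.50
Remaining $60,850 at 22.5% = $13,691.25
Fee: $52,275.00 + $78,562.50 + $46,777.50 + $13,691.25 = $191,306.25
Referral share: 36% of $191,306.25 = $68,870.25; lead counsel retains $191,306.25 − $68,870.25 = $122,436.00.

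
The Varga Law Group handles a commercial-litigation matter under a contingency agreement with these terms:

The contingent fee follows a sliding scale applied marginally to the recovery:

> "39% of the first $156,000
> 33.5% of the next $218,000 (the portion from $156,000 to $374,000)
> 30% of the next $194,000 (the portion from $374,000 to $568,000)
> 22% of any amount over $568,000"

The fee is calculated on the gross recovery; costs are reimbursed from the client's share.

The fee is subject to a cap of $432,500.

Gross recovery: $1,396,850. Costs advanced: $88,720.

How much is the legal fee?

Fee base is the gross recovery, $1,396,850; costs are reimbursed separately.
First $156,000 at 39% = $60,840.00
Next $218,000 at 33.5% = $73,030.00
Next $194,000 at 30% = $58,200.00
Remaining $828,850 at 22% = $182,347.00
Fee: $60,840.00 + $73,030.00 + $58,200.00 + $182,347.00 = $374,417.00
$374,417.00 is under the $432,500 cap.

$374,417.00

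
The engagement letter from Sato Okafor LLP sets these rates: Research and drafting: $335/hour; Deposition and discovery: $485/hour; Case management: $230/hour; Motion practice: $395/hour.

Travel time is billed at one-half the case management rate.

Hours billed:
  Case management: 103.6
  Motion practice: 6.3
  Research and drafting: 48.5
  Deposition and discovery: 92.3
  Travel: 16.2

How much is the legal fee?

Research and drafting: 48.5 × $335 = $16,247.50
Deposition and discovery: 92.3 × $485 = $44,765.50
Case management: 103.6 × $230 = $23,828.00
Motion practice: 6.3 × $395 = $2,488.50
Subtotal: $16,247.50 + $44,765.50 + $23,828.00 + $2,488.50 = $87,329.50
Travel: 16.2 × ($230 ÷ 2) = 16.2 × $115.00 = $1,863.00
Total: $87,329.50 + $1,863.00 = $89,192.50

$89,192.50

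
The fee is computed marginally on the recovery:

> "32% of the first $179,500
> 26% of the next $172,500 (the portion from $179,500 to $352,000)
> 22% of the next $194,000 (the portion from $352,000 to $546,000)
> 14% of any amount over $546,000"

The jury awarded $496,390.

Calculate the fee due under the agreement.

$134,055.80

First $179,500 at 32% = $57,440.00
Next $172,500 at 26% = $44,850.00
Remaining $144,390 at 22% = $31,765.80
Fee: $57,440.00 + $44,850.00 + $31,765.80 = $134,055.80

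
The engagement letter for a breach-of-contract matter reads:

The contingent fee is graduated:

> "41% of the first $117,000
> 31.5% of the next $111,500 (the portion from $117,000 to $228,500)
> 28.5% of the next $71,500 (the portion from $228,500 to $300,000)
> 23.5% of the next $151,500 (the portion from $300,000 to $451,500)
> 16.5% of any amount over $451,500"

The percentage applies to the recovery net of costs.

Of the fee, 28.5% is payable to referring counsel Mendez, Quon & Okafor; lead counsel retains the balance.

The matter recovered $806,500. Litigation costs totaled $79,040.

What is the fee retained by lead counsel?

$131,993.22

Fee base (net of costs): $806,500 − $79,040 = $727,460
First $117,000 at 41% = $47,970.00
Next $111,500 at 31.5% = $35,122.50
Next $71,500 at 28.5% = $20,377.50
Next $151,500 at 23.5% = $35,602.50
Remaining $275,960 at 16.5% = $45,533.40
Fee: $47,970.00 + $35,122.50 + $20,377.50 + $35,602.50 + $45,533.40 = $184,605.90
Referral share: 28.5% of $184,605.90 = $52,612.68; lead counsel retains $184,605.90 − $52,612.68 = $131,993.22.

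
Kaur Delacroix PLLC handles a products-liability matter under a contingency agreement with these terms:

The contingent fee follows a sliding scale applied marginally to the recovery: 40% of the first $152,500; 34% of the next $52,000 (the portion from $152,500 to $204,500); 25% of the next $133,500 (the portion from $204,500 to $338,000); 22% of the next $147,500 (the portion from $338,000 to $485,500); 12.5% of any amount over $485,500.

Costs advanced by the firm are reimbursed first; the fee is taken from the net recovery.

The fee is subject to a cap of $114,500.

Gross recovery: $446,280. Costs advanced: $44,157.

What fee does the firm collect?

Fee base (net of costs): $446,280 − $44,157 = $402,123
First $152,500 at 40% = $61,000.00
Next $52,000 at 34% = $17,680.00
Next $133,500 at 25% = $33,375.00
Remaining $64,123 at 22% = $14,107.06
Fee: $61,000.00 + $17,680.00 + $33,375.00 + $14,107.06 = $126,162.06
$126,162.06 exceeds the $114,500 cap, so the fee is capped at $114,500.00.

$114,500.00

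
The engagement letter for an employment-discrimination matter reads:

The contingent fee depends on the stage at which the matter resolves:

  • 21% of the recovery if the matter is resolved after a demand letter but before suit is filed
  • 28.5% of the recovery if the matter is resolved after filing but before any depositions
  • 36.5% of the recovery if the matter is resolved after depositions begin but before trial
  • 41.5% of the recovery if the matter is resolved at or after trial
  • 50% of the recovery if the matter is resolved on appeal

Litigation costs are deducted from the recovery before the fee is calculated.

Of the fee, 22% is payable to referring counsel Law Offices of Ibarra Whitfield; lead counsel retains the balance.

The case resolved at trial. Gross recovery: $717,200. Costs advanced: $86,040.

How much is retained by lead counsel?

$204,306.49

Fee base (net of costs): $717,200 − $86,040 = $631,160
The matter resolved at trial, so the 41.5% rate applies.
$631,160 × 41.5% = $261,931.40
Referral share: 22% of $261,931.40 = $57,624.91; lead counsel retains $261,931.40 − $57,624.91 = $204,306.49.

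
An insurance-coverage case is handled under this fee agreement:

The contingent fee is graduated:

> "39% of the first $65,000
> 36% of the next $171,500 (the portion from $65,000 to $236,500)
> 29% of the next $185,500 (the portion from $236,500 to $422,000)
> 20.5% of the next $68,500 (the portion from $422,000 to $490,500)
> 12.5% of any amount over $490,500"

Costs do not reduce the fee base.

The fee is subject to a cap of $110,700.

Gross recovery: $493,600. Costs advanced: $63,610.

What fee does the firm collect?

Fee base is the gross recovery, $493,600; costs are reimbursed separately.
First $65,000 at 39% = $25,350.00
Next $171,500 at 36% = $61,740.00
Next $185,500 at 29% = $53,795.00
Next $68,500 at 20.5% = $14,042.50
Remaining $3,100 at 12.5% = $387.50
Fee: $25,350.00 + $61,740.00 + $53,795.00 + $14,042.50 + $387.50 = $155,315.00
$155,315.00 exceeds the $110,700 cap, so the fee is capped at $110,700.00.

$110,700.00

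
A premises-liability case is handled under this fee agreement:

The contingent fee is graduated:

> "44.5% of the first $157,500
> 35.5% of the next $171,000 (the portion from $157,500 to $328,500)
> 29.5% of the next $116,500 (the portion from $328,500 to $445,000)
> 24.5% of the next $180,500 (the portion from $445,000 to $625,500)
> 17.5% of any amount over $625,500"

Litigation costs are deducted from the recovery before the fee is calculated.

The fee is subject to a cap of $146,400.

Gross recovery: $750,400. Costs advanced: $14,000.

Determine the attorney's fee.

$146,400.00

Fee base (net of costs): $750,400 − $14,000 = $736,400
First $157,500 at 44.5% = $70,087.50
Next $171,000 at 35.5% = $60,705.00
Next $116,500 at 29.5% = $34,367.50
Next $180,500 at 24.5% = $44,222.50
Remaining $110,900 at 17.5% = $19,407.50
Fee: $70,087.50 + $60,705.00 + $34,367.50 + $44,222.50 + $19,407.50 = $228,790.00
$228,790.00 exceeds the $146,400 cap, so the fee is capped at $146,400.00.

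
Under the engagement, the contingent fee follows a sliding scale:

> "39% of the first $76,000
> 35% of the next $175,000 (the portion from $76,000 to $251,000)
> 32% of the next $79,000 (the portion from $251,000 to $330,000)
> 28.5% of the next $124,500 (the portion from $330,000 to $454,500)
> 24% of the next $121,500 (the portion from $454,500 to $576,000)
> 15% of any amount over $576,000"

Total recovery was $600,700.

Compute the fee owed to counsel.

First $76,000 at 39% = $29,640.00
Next $175,000 at 35% = $61,250.00
Next $79,000 at 32% = $25,280.00
Next $124,500 at 28.5% = $35,482.50
Next $121,500 at 24% = $29,160.00
Remaining $24,700 at 15% = $3,705.00
Fee: $29,640.00 + $61,250.00 + $25,280.00 + $35,482.50 + $29,160.00 + $3,705.00 = $184,517.50

$184,517.50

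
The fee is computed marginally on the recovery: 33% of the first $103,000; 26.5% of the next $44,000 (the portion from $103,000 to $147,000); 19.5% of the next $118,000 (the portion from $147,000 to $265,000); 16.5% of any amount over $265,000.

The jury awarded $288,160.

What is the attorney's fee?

$72,481.40

First $103,000 at 33% = $33,990.00
Next $44,000 at 26.5% = $11,660.00
Next $118,000 at 19.5% = $23,010.00
Remaining $23,160 at 16.5% = $3,821.40
Fee: $33,990.00 + $11,660.00 + $23,010.00 + $3,821.40 = $72,481.40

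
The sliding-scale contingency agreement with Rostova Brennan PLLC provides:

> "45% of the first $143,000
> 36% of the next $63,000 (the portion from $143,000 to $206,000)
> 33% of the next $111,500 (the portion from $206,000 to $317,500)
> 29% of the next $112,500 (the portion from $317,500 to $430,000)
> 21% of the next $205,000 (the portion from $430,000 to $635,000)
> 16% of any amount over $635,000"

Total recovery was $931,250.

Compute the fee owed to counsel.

First $143,000 at 45% = $64,350.00
Next $63,000 at 36% = $22,680.00
Next $111,500 at 33% = $36,795.00
Next $112,500 at 29% = $32,625.00
Next $205,000 at 21% = $43,050.00
Remaining $296,250 at 16% = $47,400.00
Fee: $64,350.00 + $22,680.00 + $36,795.00 + $32,625.00 + $43,050.00 + $47,400.00 = $246,900.00

$246,900.00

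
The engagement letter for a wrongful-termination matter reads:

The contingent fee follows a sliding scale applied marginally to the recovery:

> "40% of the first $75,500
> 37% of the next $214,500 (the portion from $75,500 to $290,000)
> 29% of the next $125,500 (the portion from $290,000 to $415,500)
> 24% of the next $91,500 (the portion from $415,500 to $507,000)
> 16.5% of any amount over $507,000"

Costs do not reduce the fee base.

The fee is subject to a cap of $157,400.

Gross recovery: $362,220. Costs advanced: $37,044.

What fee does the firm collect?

$130,508.80

Fee base is the gross recovery, $362,220; costs are reimbursed separately.
First $75,500 at 40% = $30,200.00
Next $214,500 at 37% = $79,365.00
Remaining $72,220 at 29% = $20,943.80
Fee: $30,200.00 + $79,365.00 + $20,943.80 = $130,508.80
$130,508.80 is under the $157,400 cap.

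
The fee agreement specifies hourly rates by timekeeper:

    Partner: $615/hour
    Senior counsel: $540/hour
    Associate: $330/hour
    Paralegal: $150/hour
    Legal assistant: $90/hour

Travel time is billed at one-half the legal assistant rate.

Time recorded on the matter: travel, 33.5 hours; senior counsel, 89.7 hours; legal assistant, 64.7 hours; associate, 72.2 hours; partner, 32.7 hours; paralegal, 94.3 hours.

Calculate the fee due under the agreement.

Partner: 32.7 × $615 = $20,110.50
Senior counsel: 89.7 × $540 = $48,438.00
Associate: 72.2 × $330 = $23,826.00
Paralegal: 94.3 × $150 = $14,145.00
Legal assistant: 64.7 × $90 = $5,823.00
Subtotal: $20,110.50 + $48,438.00 + $23,826.00 + $14,145.00 + $5,823.00 = $112,342.50
Travel: 33.5 × ($90 ÷ 2) = 33.5 × $45.00 = $1,507.50
Total: $112,342.50 + $1,507.50 = $113,850.00

$113,850.00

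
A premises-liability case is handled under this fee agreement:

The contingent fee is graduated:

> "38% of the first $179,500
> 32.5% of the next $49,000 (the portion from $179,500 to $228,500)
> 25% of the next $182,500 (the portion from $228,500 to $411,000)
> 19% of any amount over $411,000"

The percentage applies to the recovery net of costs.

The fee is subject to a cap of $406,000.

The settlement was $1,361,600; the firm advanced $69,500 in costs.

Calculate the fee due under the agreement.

Fee base (net of costs): $1,361,600 − $69,500 = $1,292,100
First $179,500 at 38% = $68,210.00
Next $49,000 at 32.5% = $15,925.00
Next $182,500 at 25% = $45,625.00
Remaining $881,100 at 19% = $167,409.00
Fee: $68,210.00 + $15,925.00 + $45,625.00 + $167,409.00 = $297,169.00
$297,169.00 is under the $406,000 cap.

$297,169.00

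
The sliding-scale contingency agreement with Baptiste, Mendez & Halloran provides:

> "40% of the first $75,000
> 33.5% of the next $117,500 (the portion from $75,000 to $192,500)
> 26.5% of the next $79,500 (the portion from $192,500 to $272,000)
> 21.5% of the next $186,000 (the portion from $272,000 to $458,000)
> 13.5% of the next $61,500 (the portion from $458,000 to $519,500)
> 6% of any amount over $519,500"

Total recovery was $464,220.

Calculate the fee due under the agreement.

First $75,000 at 40% = $30,000.00
Next $117,500 at 33.5% = $39,362.50
Next $79,500 at 26.5% = $21,067.50
Next $186,000 at 21.5% = $39,990.00
Remaining $6,220 at 13.5% = $839.70
Fee: $30,000.00 + $39,362.50 + $21,067.50 + $39,990.00 + $839.70 = $131,259.70

$131,259.70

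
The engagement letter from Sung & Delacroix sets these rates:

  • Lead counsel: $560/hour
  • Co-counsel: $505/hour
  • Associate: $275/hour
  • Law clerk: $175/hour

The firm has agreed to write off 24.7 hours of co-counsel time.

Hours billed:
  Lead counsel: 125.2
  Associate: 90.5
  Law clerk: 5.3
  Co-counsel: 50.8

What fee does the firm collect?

Lead counsel: 125.2 × $560 = $70,112.00
Co-counsel: 50.8 × $505 = $25,654.00
Associate: 90.5 × $275 = $24,887.50
Law clerk: 5.3 × $175 = $927.50
Subtotal: $121,581.00
Write-off: 24.7 × $505 = $12,473.50
Total: $121,581.00 − $12,473.50 = $109,107.50

$109,107.50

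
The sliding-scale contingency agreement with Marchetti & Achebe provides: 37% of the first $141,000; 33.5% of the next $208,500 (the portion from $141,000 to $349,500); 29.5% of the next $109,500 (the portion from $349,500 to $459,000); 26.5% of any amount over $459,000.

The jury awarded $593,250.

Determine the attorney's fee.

First $141,000 at 37% = $52,170.00
Next $208,500 at 33.5% = $69,847.50
Next $109,500 at 29.5% = $32,302.50
Remaining $134,250 at 26.5% = $35,576.25
Fee: $52,170.00 + $69,847.50 + $32,302.50 + $35,576.25 = $189,896.25

$189,896.25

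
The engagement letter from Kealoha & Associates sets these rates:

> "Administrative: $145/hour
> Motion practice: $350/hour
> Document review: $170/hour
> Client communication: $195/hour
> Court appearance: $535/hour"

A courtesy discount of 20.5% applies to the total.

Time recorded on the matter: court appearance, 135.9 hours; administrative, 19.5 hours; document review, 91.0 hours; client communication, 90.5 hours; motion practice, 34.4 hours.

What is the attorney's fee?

$95,949.74

Administrative: 19.5 × $145 = $2,827.50
Motion practice: 34.4 × $350 = $12,040.00
Document review: 91.0 × $170 = $15,470.00
Client communication: 90.5 × $195 = $17,647.50
Court appearance: 135.9 × $535 = $72,706.50
Subtotal: $120,691.50
Less 20.5% discount: −$24,741.76
Total: $120,691.50 − $24,741.76 = $95,949.74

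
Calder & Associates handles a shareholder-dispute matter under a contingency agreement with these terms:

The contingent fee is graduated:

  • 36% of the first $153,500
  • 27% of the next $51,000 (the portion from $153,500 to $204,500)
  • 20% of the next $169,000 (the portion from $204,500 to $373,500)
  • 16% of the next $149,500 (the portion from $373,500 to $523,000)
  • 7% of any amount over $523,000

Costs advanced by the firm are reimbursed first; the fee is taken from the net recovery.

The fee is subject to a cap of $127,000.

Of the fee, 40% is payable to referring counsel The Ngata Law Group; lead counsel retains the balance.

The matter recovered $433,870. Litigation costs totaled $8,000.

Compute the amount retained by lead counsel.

Fee base (net of costs): $433,870 − $8,000 = $425,870
First $153,500 at 36% = $55,260.00
Next $51,000 at 27% = $13,770.00
Next $169,000 at 20% = $33,800.00
Remaining $52,370 at 16% = $8,379.20
Fee: $55,260.00 + $13,770.00 + $33,800.00 + $8,379.20 = $111,209.20
$111,209.20 is under the $127,000 cap.
Referral share: 40% of $111,209.20 = $44,483.68; lead counsel retains $111,209.20 − $44,483.68 = $66,725.52.

$66,725.52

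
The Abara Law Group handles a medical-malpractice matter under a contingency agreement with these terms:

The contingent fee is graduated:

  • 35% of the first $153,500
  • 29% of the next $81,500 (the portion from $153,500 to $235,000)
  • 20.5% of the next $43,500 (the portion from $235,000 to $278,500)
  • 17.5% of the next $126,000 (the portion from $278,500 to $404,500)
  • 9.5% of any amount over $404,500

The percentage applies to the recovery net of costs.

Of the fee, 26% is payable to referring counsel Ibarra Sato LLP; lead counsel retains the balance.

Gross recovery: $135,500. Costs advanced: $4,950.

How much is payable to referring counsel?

$11,880.05

Fee base (net of costs): $135,500 − $4,950 = $130,550
First $130,550 at 35% = $45,692.50
Referral share: 26% of $45,692.50 = $11,880.05; lead counsel retains $45,692.50 − $11,880.05 = $33,812.45.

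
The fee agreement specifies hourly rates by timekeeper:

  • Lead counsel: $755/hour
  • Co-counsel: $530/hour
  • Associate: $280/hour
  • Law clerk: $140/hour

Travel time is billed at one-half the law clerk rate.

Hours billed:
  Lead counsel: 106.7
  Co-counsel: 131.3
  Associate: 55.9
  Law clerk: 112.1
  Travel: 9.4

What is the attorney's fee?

Lead counsel: 106.7 × $755 = $80,558.50
Co-counsel: 131.3 × $530 = $69,589.00
Associate: 55.9 × $280 = $15,652.00
Law clerk: 112.1 × $140 = $15,694.00
Subtotal: $80,558.50 + $69,589.00 + $15,652.00 + $15,694.00 = $181,493.50
Travel: 9.4 × ($140 ÷ 2) = 9.4 × $70.00 = $658.00
Total: $181,493.50 + $658.00 = $182,151.50

$182,151.50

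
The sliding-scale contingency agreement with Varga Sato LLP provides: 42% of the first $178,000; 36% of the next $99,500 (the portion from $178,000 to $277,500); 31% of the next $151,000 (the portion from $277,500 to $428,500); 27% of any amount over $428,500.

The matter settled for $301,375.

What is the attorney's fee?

$117,981.25

First $178,000 at 42% = $74,760.00
Next $99,500 at 36% = $35,820.00
Remaining $23,875 at 31% = $7,401.25
Fee: $74,760.00 + $35,820.00 + $7,401.25 = $117,981.25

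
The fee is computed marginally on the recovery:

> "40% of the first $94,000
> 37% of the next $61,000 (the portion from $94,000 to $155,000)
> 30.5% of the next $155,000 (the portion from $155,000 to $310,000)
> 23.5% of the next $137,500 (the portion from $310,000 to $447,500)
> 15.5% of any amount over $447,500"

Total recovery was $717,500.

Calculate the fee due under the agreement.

First $94,000 at 40% = $37,600.00
Next $61,000 at 37% = $22,570.00
Next $155,000 at 30.5% = $47,275.00
Next $137,500 at 23.5% = $32,312.50
Remaining $270,000 at 15.5% = $41,850.00
Fee: $37,600.00 + $22,570.00 + $47,275.00 + $32,312.50 + $41,850.00 = $181,607.50

$181,607.50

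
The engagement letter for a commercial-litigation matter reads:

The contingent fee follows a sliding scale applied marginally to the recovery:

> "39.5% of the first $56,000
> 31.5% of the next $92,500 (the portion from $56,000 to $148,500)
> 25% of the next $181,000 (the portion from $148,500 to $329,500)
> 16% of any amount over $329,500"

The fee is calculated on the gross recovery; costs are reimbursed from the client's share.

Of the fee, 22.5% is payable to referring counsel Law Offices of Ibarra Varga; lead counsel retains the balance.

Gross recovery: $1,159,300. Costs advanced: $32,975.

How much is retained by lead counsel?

Fee base is the gross recovery, $1,159,300; costs are reimbursed separately.
First $56,000 at 39.5% = $22,120.00
Next $92,500 at 31.5% = $29,137.50
Next $181,000 at 25% = $45,250.00
Remaining $829,800 at 16% = $132,768.00
Fee: $22,120.00 + $29,137.50 + $45,250.00 + $132,768.00 = $229,275.50
Referral share: 22.5% of $229,275.50 = $51,586.99; lead counsel retains $229,275.50 − $51,586.99 = $177,688.51.

$177,688.51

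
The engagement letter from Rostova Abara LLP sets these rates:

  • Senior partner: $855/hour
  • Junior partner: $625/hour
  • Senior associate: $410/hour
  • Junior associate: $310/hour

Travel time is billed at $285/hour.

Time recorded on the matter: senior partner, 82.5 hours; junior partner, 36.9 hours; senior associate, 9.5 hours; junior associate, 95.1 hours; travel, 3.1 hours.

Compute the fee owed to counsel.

$127,859.50

Senior partner: 82.5 × $855 = $70,537.50
Junior partner: 36.9 × $625 = $23,062.50
Senior associate: 9.5 × $410 = $3,895.00
Junior associate: 95.1 × $310 = $29,481.00
Subtotal: $70,537.50 + $23,062.50 + $3,895.00 + $29,481.00 = $126,976.00
Travel: 3.1 × $285 = $883.50
Total: $126,976.00 + $883.50 = $127,859.50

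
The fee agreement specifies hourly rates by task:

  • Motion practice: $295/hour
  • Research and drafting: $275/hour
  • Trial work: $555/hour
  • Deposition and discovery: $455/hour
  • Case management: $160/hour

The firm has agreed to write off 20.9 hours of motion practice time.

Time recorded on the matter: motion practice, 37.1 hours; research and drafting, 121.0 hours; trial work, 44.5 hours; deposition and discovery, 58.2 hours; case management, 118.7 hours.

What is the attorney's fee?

$108,224.50

Motion practice: 37.1 × $295 = $10,944.50
Research and drafting: 121.0 × $275 = $33,275.00
Trial work: 44.5 × $555 = $24,697.50
Deposition and discovery: 58.2 × $455 = $26,481.00
Case management: 118.7 × $160 = $18,992.00
Subtotal: $114,390.00
Write-off: 20.9 × $295 = $6,165.50
Total: $114,390.00 − $6,165.50 = $108,224.50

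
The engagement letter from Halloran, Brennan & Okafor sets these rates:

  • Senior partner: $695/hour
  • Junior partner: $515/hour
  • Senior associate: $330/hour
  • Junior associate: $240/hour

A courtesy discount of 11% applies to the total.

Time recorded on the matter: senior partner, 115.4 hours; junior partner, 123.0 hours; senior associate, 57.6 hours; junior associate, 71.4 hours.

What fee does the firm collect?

Senior partner: 115.4 × $695 = $80,203.00
Junior partner: 123.0 × $515 = $63,345.00
Senior associate: 57.6 × $330 = $19,008.00
Junior associate: 71.4 × $240 = $17,136.00
Subtotal: $179,692.00
Less 11% discount: −$19,766.12
Total: $179,692.00 − $19,766.12 = $159,925.88

$159,925.88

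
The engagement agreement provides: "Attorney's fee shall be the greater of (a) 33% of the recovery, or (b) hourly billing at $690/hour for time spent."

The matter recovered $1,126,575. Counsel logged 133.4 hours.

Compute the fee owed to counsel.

(a) 33% of $1,126,575 = $371,769.75
(b) 133.4 × $690 = $92,046.00
The greater is (a): $371,769.75.

$371,769.75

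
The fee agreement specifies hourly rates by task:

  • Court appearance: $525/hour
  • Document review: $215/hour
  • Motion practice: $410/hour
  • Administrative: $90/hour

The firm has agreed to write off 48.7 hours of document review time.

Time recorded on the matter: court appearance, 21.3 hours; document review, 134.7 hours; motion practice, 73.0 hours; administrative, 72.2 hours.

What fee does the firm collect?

Court appearance: 21.3 × $525 = $11,182.50
Document review: 134.7 × $215 = $28,960.50
Motion practice: 73.0 × $410 = $29,930.00
Administrative: 72.2 × $90 = $6,498.00
Subtotal: $76,571.00
Write-off: 48.7 × $215 = $10,470.50
Total: $76,571.00 − $10,470.50 = $66,100.50

$66,100.50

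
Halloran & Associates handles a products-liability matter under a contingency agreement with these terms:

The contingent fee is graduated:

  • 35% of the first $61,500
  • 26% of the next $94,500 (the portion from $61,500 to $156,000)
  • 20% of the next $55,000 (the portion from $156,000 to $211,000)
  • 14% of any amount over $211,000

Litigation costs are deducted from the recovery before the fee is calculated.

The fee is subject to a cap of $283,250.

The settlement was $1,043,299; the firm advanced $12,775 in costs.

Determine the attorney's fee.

$171,828.36

Fee base (net of costs): $1,043,299 − $12,775 = $1,030,524
First $61,500 at 35% = $21,525.00
Next $94,500 at 26% = $24,570.00
Next $55,000 at 20% = $11,000.00
Remaining $819,524 at 14% = $114,733.36
Fee: $21,525.00 + $24,570.00 + $11,000.00 + $114,733.36 = $171,828.36
$171,828.36 is under the $283,250 cap.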